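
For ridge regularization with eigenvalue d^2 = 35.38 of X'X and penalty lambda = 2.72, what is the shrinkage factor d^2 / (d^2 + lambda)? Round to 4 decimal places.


d^2 + lambda = 35.38 + 2.72 = 38.1000.
Shrinkage factor = 35.38/38.1000 = 0.9286.

0.9286


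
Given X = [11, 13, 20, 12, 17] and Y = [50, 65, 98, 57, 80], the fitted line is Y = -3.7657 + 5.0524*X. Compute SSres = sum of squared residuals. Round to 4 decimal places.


Compute predicted values, then residuals = yi - yhat_i.
Residuals: [-1.8107, 3.0845, 0.7177, 0.1369, -2.1251].
SSres = sum(residual^2) = 17.8427.

17.8427


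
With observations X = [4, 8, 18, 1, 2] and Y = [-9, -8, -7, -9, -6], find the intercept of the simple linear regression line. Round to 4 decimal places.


The slope is b1 = 0.0544.
Sample means are xbar = 6.6000 and ybar = -7.8000.
Intercept: b0 = -7.8000 - (0.0544)(6.6000) = -8.1590.

-8.1590


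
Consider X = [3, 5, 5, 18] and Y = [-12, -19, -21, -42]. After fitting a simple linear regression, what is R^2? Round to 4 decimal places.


Fit the OLS line: b0 = -9.1944, b1 = -1.8459.
SSres = 14.6095.
SStot = 501.0000.
R^2 = 1 - 14.6095/501.0000 = 0.9708.

0.9708


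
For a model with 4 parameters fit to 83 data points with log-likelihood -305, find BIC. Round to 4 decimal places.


k * ln(n) = 4 * ln(83) = 4 * 4.418841 = 17.675364.
-2 * loglik = -2 * (-305) = 610.
BIC = 17.675364 + 610 = 627.675364, which rounds to 627.6754.

627.6754


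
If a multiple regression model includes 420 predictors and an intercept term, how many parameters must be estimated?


Total coefficients = number of predictors + 1 (for the intercept).
= 420 + 1 = 421.

421


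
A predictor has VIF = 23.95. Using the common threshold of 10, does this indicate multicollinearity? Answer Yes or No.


Compare VIF = 23.95 to the threshold of 10.
23.95 >= 10, so the answer is Yes.

Yes


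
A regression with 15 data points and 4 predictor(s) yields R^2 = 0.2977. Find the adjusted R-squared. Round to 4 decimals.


Using the formula:
(1 - 0.2977) = 0.7023.
Multiply by 14/10: 0.7023 * 14 = 9.8322, then 9.8322 / 10 = 0.9832.
Adj R^2 = 1 - 0.9832 = 0.0168.

0.0168


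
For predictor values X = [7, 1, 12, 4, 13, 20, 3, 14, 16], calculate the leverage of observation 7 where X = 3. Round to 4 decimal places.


n = 9, xbar = 10.0000.
SXX = sum((xi - xbar)^2) = 340.0000.
h = 1/9 + (3 - 10.0000)^2 / 340.0000 = 0.2552.

0.2552


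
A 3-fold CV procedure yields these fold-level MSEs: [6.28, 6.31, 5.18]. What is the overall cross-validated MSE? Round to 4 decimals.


Total MSE across folds = 17.7700.
CV-MSE = 17.7700/3 = 5.9233.

5.9233


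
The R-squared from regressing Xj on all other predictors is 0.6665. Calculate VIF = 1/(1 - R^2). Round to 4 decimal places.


Using VIF = 1/(1 - R^2_j):
1 - 0.6665 = 0.3335.
VIF = 2.9985.

2.9985


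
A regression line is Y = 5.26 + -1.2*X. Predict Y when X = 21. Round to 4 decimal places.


Plug X = 21 into Y = 5.26 + -1.2*X:
Y = 5.26 + -25.2000 = -19.9400.

-19.9400


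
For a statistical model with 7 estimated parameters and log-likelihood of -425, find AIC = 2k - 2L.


Compute:
2k = 2*7 = 14.
-2*loglik = -2*(-425) = 850.
AIC = 14 + 850 = 864.

864


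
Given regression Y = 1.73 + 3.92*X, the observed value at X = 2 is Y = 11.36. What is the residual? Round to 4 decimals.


Predicted = 1.73 + 3.92 * 2 = 9.5700.
Residual = 11.36 - 9.5700 = 1.7900.

1.7900


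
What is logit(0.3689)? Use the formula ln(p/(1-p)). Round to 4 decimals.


1 - p = 0.6311.
p/(1-p) = 0.5845.
logit = ln(0.5845) = -0.5369.

-0.5369


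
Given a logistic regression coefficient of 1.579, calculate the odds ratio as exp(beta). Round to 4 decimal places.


The odds ratio is computed as:
OR = e^(1.579) = 4.8501.

4.8501


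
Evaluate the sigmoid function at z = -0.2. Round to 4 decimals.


exp(0.2000) = 1.2214.
1 + exp(-z) = 2.2214.
sigmoid = 1/2.2214 = 0.4502.

0.4502


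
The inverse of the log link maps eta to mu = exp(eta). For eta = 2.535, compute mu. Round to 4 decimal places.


mu = exp(eta) = exp(2.535).
= 12.6164.

12.6164


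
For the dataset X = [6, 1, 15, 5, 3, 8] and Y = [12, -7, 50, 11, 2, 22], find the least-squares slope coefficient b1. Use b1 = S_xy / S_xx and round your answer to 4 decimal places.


First compute the means: xbar = 6.3333, ybar = 15.0000.
Then S_xx = sum((xi - xbar)^2) = 119.3333.
S_xy = sum((xi - xbar)(yi - ybar)) = 482.0000.
b1 = S_xy / S_xx = 482.0000 / 119.3333 = 4.0391.

4.0391


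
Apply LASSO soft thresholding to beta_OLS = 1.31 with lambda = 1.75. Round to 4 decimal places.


|beta_OLS| = 1.31.
lambda = 1.75.
Since |beta| <= lambda, the coefficient is set to 0.
Result = 0.0000.

0.0000


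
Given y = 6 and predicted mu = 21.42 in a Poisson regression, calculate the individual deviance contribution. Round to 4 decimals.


Compute y*ln(y/mu) = 6*ln(6/21.42) = 6*-1.272566 = -7.635396.
y - mu = -15.42.
D = 2*(-7.635396 - (-15.42)) = 15.569208, which rounds to 15.5692.

15.5692


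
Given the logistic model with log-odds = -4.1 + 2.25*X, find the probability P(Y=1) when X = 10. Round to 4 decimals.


z = -4.1 + 2.25 * 10 = 18.4000.
Sigmoid: P = 1 / (1 + exp(-18.4000)) = 1.0000.

1.0000


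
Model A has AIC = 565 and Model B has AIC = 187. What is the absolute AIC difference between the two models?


Absolute difference = |565 - 187| = 378.
The model with lower AIC (B) is preferred.

378


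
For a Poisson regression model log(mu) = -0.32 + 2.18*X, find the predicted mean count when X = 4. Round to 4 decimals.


Linear predictor: eta = -0.32 + (2.18)(4) = 8.4000.
Expected count: mu = exp(8.4000) = 4447.0667.

4447.0667


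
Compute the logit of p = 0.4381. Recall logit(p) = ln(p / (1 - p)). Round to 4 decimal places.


The odds are p/(1-p) = 0.4381 / 0.5619 = 0.7797.
logit(p) = ln(0.7797) = -0.2489.

-0.2489


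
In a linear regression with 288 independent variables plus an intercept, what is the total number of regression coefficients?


Including the intercept, the model has 288 predictor coefficients + 1 intercept.
Total = 289.

289


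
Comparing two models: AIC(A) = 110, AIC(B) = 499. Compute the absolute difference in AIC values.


Compute |110 - 499| = 389.
Model A has the smaller AIC.

389


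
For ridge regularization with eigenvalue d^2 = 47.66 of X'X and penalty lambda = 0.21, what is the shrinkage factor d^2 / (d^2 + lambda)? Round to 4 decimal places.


Denominator = d^2 + lambda = 47.66 + 0.21 = 47.8700.
Shrinkage = 47.66 / 47.8700 = 0.9956.

0.9956


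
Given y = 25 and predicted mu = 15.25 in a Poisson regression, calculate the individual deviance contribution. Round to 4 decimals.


y/mu = 25/15.25 = 1.639344 (approx.), and ln(25/15.25) = 0.494296.
y * ln(y/mu) = 25 * 0.494296 = 12.357400.
y - mu = 9.75.
D = 2 * (12.357400 - 9.75) = 5.214800, which rounds to 5.2148.

5.2148


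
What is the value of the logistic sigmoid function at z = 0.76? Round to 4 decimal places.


First, exp(-0.7600) = 0.4677.
Then sigma(z) = 1/(1 + 0.4677) = 0.6814.

0.6814


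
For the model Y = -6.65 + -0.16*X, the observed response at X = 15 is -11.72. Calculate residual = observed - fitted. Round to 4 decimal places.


Compute yhat = -6.65 + (-0.16)(15) = -9.0500.
Residual = actual - predicted = -11.72 - -9.0500 = -2.6700.

-2.6700


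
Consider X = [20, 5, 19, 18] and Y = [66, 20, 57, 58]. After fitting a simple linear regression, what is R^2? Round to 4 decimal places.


After computing the OLS fit (b0=5.3624, b1=2.8960):
SSres = 19.1376, SStot = 1268.7500.
R^2 = 1 - 19.1376/1268.7500 = 0.9849.

0.9849


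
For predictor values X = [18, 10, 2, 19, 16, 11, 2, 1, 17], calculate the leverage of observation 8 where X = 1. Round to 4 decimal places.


n = 9, xbar = 10.6667.
SXX = sum((xi - xbar)^2) = 436.0000.
h = 1/9 + (1 - 10.6667)^2 / 436.0000 = 0.3254.

0.3254


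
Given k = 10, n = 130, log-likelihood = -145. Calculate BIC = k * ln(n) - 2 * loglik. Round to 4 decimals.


k * ln(n) = 10 * ln(130) = 10 * 4.867534 = 48.675340.
-2 * loglik = -2 * (-145) = 290.
BIC = 48.675340 + 290 = 338.675340, which rounds to 338.6753.

338.6753


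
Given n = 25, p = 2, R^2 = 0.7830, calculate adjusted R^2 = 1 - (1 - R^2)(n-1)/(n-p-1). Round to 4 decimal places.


Plug in: Adj R^2 = 1 - (1 - 0.7830) * 24/22.
= 1 - 0.2170 * 24/22
= 1 - 5.2080 / 22
= 1 - 0.2367 = 0.7633.

0.7633


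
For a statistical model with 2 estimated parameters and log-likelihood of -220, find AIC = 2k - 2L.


AIC = 2k - 2*loglik = 2(2) - 2(-220).
= 4 + 440 = 444.

444


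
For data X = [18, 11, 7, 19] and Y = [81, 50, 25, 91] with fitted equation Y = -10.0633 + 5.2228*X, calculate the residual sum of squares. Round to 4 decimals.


For each point, residual = actual - predicted.
Residuals: [-2.9471, 2.6125, -1.4963, 1.8301].
Sum of squared residuals = 21.0987.

21.0987


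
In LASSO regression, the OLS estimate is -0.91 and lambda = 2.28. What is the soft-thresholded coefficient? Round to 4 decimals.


|beta_OLS| = 0.91.
lambda = 2.28.
Since |beta| <= lambda, the coefficient is set to 0.
Result = 0.0000.

0.0000


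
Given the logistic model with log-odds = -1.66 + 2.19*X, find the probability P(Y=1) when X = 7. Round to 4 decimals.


Compute z = -1.66 + (2.19)(7) = 13.6700.
exp(-z) = 0.0000.
P = 1/(1 + 0.0000) = 1.0000.

1.0000


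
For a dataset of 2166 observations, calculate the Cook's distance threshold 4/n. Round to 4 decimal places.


Cook's distance cutoff = 4/n = 4/2166.
= 0.0018.

0.0018


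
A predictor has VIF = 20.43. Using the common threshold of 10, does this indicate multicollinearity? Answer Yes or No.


Check: VIF = 20.43 vs threshold = 10.
Since 20.43 >= 10, the answer is Yes.

Yes


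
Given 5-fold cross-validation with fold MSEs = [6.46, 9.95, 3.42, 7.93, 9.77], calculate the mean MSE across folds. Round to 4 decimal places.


Add all fold MSEs: 37.5300.
Divide by k = 5: 37.5300/5 = 7.5060.

7.5060


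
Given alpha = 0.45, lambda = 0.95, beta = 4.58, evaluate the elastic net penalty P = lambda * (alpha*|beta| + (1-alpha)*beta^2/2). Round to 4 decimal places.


alpha * |beta| = 0.45 * 4.58 = 2.0610.
(1-alpha) * beta^2/2 = 0.55 * 20.9764/2 = 5.7685.
Total = 0.95 * (2.0610 + 5.7685) = 7.4380.

7.4380


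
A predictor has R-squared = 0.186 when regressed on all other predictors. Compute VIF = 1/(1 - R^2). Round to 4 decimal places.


Denominator: 1 - 0.186 = 0.814.
VIF = 1 / 0.814 = 1.2285.

1.2285


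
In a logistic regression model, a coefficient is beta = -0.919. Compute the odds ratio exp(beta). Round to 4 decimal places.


Odds ratio = exp(beta) = exp(-0.919).
= 0.3989.

0.3989


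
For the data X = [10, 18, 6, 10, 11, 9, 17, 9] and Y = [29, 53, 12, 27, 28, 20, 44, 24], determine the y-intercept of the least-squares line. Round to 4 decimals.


First find the slope: b1 = 3.1109.
Means: xbar = 11.2500, ybar = 29.6250.
b0 = ybar - b1 * xbar = 29.6250 - 3.1109 * 11.2500 = -5.3724.

-5.3724


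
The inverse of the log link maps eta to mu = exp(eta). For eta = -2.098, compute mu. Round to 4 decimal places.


Apply the inverse link:
mu = e^-2.098 = 0.1227.

0.1227


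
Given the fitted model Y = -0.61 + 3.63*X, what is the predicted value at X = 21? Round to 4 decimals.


Plug X = 21 into Y = -0.61 + 3.63*X:
Y = -0.61 + 76.2300 = 75.6200.

75.6200


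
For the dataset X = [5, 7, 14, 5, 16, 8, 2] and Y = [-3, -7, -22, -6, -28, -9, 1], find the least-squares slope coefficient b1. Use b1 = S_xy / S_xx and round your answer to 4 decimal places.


Calculate xbar = 8.1429, ybar = -10.5714.
S_xx = 154.8571, S_xy = -317.4286.
Using b1 = S_xy / S_xx = -317.4286 / 154.8571, we get b1 = -2.0498.

-2.0498


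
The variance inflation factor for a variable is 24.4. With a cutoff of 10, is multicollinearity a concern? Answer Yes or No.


The threshold is 10.
VIF = 24.4 is >= 10.
Multicollinearity indication: Yes.

Yes


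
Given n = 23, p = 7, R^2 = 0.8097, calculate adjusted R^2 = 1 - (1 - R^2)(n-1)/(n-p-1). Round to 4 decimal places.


Adjusted R^2 = 1 - (1 - R^2) * (n-1)/(n-p-1).
(1 - R^2) = 0.1903.
(n-1)/(n-p-1) = 22/15.
(1 - R^2) * (n-1) = 0.1903 * 22 = 4.1866.
Divide by (n-p-1): 4.1866 / 15 = 0.2791.
Adj R^2 = 1 - 0.2791 = 0.7209.

0.7209


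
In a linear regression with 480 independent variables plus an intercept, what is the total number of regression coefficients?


Including the intercept, the model has 480 predictor coefficients + 1 intercept.
Total = 481.

481


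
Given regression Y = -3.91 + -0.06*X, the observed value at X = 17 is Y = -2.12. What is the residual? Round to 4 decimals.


Compute yhat = -3.91 + (-0.06)(17) = -4.9300.
Residual = actual - predicted = -2.12 - -4.9300 = 2.8100.

2.8100


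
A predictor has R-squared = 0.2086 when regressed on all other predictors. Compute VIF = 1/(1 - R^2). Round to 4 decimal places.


Using VIF = 1/(1 - R^2_j):
1 - 0.2086 = 0.7914.
VIF = 1.2636.

1.2636


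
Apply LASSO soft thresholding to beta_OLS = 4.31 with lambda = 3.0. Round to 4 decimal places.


Check: |4.31| = 4.31 vs lambda = 3.0.
Since |beta| > lambda, coefficient = sign(beta)*(|beta| - lambda) = 1.3100.
Soft-thresholded coefficient = 1.3100.

1.3100


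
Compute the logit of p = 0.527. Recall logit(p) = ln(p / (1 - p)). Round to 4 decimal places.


Compute the odds: 0.527/0.473 = 1.1142.
Take the natural log: ln(1.1142) = 0.1081.

0.1081


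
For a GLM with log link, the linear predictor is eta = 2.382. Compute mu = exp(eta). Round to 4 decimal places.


Apply the inverse link:
mu = e^2.382 = 10.8265.

10.8265


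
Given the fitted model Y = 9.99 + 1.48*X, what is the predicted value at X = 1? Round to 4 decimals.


Predicted value:
Y = 9.99 + (1.48)(1) = 9.99 + 1.4800 = 11.4700.

11.4700


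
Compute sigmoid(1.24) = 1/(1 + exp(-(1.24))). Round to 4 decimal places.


Compute exp(-1.2400) = 0.2894.
Sigmoid = 1 / (1 + 0.2894) = 1 / 1.2894 = 0.7756.

0.7756


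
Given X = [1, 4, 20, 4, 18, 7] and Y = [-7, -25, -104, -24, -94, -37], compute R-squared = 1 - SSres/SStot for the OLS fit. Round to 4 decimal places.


After computing the OLS fit (b0=-3.0781, b1=-5.0469):
SSres = 6.7969, SStot = 8157.5000.
R^2 = 1 - 6.7969/8157.5000 = 0.9992.

0.9992


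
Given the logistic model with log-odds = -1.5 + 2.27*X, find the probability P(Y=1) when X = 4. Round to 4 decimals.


z = -1.5 + 2.27 * 4 = 7.5800.
Sigmoid: P = 1 / (1 + exp(-7.5800)) = 0.9995.

0.9995


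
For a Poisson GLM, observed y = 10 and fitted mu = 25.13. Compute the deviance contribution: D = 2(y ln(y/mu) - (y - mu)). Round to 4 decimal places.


First: ln(10/25.13) = -0.921477.
Then: 10 * -0.921477 = -9.214770.
y - mu = 10 - 25.13 = -15.13.
D = 2(-9.214770 - -15.13) = 11.830460, which rounds to 11.8305.

11.8305


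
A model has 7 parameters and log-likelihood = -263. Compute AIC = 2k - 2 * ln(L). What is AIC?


Compute:
2k = 2*7 = 14.
-2*loglik = -2*(-263) = 526.
AIC = 14 + 526 = 540.

540


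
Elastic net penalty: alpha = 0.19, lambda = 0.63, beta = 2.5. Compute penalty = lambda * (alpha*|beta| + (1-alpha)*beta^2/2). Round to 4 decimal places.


L1 component = 0.19 * |2.5| = 0.4750.
L2 component = 0.81 * 2.5^2 / 2 = 2.5313.
Penalty = 0.63 * (0.4750 + 2.5313) = 0.63 * 3.0063 = 1.8939.

1.8939


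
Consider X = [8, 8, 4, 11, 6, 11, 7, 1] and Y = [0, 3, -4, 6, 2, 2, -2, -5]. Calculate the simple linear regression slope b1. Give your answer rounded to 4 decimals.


First compute the means: xbar = 7.0000, ybar = 0.2500.
Then S_xx = sum((xi - xbar)^2) = 80.0000.
S_xy = sum((xi - xbar)(yi - ybar)) = 75.0000.
b1 = S_xy / S_xx = 75.0000 / 80.0000 = 0.9375.

0.9375


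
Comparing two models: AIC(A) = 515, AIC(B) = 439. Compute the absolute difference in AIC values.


|AIC_A - AIC_B| = |515 - 439| = 76.
Model B is preferred (lower AIC).

76


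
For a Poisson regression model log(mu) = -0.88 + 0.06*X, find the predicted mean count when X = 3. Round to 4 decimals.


Linear predictor: eta = -0.88 + (0.06)(3) = -0.7000.
Expected count: mu = exp(-0.7000) = 0.4966.

0.4966


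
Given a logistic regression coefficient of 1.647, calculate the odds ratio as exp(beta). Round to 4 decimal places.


exp(1.647) = 5.1914.
So the odds ratio is 5.1914.

5.1914


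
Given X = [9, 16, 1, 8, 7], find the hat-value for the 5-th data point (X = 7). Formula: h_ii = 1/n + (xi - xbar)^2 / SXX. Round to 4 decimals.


Mean of X: xbar = 8.2000.
SXX = 114.8000.
For X = 7: h = 1/5 + (7 - 8.2000)^2/114.8000 = 0.2125.

0.2125


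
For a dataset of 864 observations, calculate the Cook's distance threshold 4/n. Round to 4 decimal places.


Using the rule of thumb:
Threshold = 4 / 864 = 0.0046.

0.0046


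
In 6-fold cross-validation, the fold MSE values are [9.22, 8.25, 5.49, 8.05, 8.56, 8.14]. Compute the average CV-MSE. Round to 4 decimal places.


Add all fold MSEs: 47.7100.
Divide by k = 6: 47.7100/6 = 7.9517.

7.9517


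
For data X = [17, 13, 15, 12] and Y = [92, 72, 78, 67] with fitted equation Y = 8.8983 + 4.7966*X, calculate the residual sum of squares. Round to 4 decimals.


Predicted values from Y = 8.8983 + 4.7966*X.
Residuals: [1.5595, 0.7459, -2.8473, 0.5425].
SSres = 11.3898.

11.3898


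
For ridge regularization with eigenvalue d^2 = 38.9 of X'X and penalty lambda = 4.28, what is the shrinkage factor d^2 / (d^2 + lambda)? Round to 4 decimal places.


d^2 + lambda = 38.9 + 4.28 = 43.1800.
Shrinkage factor = 38.9/43.1800 = 0.9009.

0.9009


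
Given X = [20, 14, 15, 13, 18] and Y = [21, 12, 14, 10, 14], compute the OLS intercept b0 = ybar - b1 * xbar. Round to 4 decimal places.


First find the slope: b1 = 1.2941.
Means: xbar = 16.0000, ybar = 14.2000.
b0 = ybar - b1 * xbar = 14.2000 - 1.2941 * 16.0000 = -6.5059.

-6.5059


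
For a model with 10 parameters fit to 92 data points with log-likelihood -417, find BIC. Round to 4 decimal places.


k * ln(n) = 10 * ln(92) = 10 * 4.521789 = 45.217890.
-2 * loglik = -2 * (-417) = 834.
BIC = 45.217890 + 834 = 879.217890, which rounds to 879.2179.

879.2179


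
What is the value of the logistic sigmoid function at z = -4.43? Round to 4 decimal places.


First, exp(4.4300) = 83.9314.
Then sigma(z) = 1/(1 + 83.9314) = 0.0118.

0.0118


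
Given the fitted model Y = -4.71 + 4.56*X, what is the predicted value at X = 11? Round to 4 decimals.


Plug X = 11 into Y = -4.71 + 4.56*X:
Y = -4.71 + 50.1600 = 45.4500.

45.4500


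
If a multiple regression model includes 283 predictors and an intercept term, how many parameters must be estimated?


Including the intercept, the model has 283 predictor coefficients + 1 intercept.
Total = 284.

284


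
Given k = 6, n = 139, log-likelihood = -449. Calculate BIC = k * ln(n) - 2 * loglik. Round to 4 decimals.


ln(139) = 4.934474.
k * ln(n) = 6 * 4.934474 = 29.606844.
-2L = 898.
BIC = 29.606844 + 898 = 927.606844, which rounds to 927.6068.

927.6068


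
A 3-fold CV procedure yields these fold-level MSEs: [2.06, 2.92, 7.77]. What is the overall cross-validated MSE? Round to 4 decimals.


Add all fold MSEs: 12.7500.
Divide by k = 3: 12.7500/3 = 4.2500.

4.2500


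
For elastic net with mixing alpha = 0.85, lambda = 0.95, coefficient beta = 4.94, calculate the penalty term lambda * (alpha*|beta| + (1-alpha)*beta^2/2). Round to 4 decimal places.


Compute:
L1 = 0.85 * 4.94 = 4.1990.
L2 = 0.15 * 4.94^2 / 2 = 1.8303.
Penalty = 0.95 * (4.1990 + 1.8303) = 5.7278.

5.7278


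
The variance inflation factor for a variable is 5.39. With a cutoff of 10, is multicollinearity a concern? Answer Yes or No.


Check: VIF = 5.39 vs threshold = 10.
Since 5.39 < 10, the answer is No.

No


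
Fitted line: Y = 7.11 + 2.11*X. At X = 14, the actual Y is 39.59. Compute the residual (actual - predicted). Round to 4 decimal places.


Compute yhat = 7.11 + (2.11)(14) = 36.6500.
Residual = actual - predicted = 39.59 - 36.6500 = 2.9400.

2.9400


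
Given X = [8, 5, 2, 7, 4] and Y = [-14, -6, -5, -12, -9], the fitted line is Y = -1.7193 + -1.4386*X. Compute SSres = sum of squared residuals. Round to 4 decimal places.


For each point, residual = actual - predicted.
Residuals: [-0.7719, 2.9123, -0.4035, -0.2105, -1.5263].
Sum of squared residuals = 11.6140.

11.6140


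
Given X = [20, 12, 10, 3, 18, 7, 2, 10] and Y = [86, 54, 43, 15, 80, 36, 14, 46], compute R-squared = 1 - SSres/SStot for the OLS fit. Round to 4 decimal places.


The fitted line is Y = 4.6347 + 4.1088*X.
SSres = 22.0725, SStot = 4909.5000.
R^2 = 1 - SSres/SStot = 0.9955.

0.9955


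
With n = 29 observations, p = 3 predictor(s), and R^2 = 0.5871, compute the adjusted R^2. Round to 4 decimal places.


Plug in: Adj R^2 = 1 - (1 - 0.5871) * 28/25.
= 1 - 0.4129 * 28/25
= 1 - 11.5612 / 25
= 1 - 0.4624 = 0.5376.

0.5376


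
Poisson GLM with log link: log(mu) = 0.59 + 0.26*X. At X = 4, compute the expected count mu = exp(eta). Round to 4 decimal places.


Linear predictor: eta = 0.59 + (0.26)(4) = 1.6300.
Expected count: mu = exp(1.6300) = 5.1039.

5.1039


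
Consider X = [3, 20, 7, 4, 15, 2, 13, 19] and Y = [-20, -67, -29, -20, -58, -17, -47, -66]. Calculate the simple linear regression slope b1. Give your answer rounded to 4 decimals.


First compute the means: xbar = 10.3750, ybar = -40.5000.
Then S_xx = sum((xi - xbar)^2) = 371.8750.
S_xy = sum((xi - xbar)(yi - ybar)) = -1090.5000.
b1 = S_xy / S_xx = -1090.5000 / 371.8750 = -2.9324.

-2.9324


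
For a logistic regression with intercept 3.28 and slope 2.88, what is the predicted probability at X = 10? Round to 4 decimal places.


Linear predictor: z = 3.28 + 2.88 * 10 = 32.0800.
P = 1/(1 + exp(-32.0800)) = 1/(1 + 0.0000) = 1.0000.

1.0000


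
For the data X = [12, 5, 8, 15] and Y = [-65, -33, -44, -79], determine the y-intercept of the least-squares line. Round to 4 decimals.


Compute b1 = -4.6897 from the OLS formula.
With xbar = 10.0000 and ybar = -55.2500, the intercept is:
b0 = -55.2500 - -4.6897 * 10.0000 = -8.3534.

-8.3534


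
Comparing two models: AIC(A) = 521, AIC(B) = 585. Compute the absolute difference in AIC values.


Compute |521 - 585| = 64.
Model A has the smaller AIC.

64


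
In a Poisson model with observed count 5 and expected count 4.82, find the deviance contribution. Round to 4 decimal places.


y/mu = 5/4.82 = 1.037344 (approx.), and ln(5/4.82) = 0.036664.
y * ln(y/mu) = 5 * 0.036664 = 0.183320.
y - mu = 0.18.
D = 2 * (0.183320 - 0.18) = 0.006640, which rounds to 0.0066.

0.0066


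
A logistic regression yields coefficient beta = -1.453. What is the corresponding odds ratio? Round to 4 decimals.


exp(-1.453) = 0.2339.
So the odds ratio is 0.2339.

0.2339


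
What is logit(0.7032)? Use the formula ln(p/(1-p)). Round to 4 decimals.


The odds are p/(1-p) = 0.7032 / 0.2968 = 2.3693.
logit(p) = ln(2.3693) = 0.8626.

0.8626


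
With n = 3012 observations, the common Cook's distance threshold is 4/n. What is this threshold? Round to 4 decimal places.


Cook's distance cutoff = 4/n = 4/3012.
= 0.0013.

0.0013


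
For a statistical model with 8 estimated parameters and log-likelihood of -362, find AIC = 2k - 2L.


AIC = 2*8 - 2*(-362).
= 16 + 724 = 740.

740


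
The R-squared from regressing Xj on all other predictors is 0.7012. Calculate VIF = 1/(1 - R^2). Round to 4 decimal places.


Using VIF = 1/(1 - R^2_j):
1 - 0.7012 = 0.2988.
VIF = 3.3467.

3.3467


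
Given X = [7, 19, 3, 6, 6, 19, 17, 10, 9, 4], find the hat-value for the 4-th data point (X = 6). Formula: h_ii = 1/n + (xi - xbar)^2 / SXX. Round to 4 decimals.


n = 10, xbar = 10.0000.
SXX = sum((xi - xbar)^2) = 338.0000.
h = 1/10 + (6 - 10.0000)^2 / 338.0000 = 0.1473.

0.1473


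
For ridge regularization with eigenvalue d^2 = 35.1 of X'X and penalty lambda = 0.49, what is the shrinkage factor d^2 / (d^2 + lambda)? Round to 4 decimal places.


Compute the denominator: 35.1 + 0.49 = 35.5900.
Shrinkage factor = 35.1 / 35.5900 = 0.9862.

0.9862


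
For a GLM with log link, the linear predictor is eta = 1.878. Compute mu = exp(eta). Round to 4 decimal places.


mu = exp(eta) = exp(1.878).
= 6.5404.

6.5404


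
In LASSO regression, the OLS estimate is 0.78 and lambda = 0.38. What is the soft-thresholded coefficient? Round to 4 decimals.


Absolute value: |0.78| = 0.78.
Compare to lambda = 0.38.
Since |beta| > lambda, coefficient = sign(beta)*(|beta| - lambda) = 0.4000.

0.4000


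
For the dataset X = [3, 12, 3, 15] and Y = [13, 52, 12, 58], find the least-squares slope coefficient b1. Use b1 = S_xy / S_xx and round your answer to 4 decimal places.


Calculate xbar = 8.2500, ybar = 33.7500.
S_xx = 114.7500, S_xy = 455.2500.
Using b1 = S_xy / S_xx = 455.2500 / 114.7500, we get b1 = 3.9673.

3.9673


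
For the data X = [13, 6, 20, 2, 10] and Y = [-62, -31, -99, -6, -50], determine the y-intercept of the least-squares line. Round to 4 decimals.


The slope is b1 = -5.0551.
Sample means are xbar = 10.2000 and ybar = -49.6000.
Intercept: b0 = -49.6000 - (-5.0551)(10.2000) = 1.9619.

1.9619


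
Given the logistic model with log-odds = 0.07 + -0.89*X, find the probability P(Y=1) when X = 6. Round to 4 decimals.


z = 0.07 + -0.89 * 6 = -5.2700.
Sigmoid: P = 1 / (1 + exp(5.2700)) = 0.0051.

0.0051


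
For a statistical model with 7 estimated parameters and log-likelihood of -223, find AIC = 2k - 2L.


AIC = 2*7 - 2*(-223).
= 14 + 446 = 460.

460


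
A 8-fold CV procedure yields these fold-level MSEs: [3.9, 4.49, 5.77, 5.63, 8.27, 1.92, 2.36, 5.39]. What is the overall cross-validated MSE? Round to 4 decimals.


Add all fold MSEs: 37.7300.
Divide by k = 8: 37.7300/8 = 4.7163.

4.7163


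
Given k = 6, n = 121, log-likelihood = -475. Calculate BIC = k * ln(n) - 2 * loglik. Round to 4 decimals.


ln(121) = 4.795791.
k * ln(n) = 6 * 4.795791 = 28.774746.
-2L = 950.
BIC = 28.774746 + 950 = 978.774746, which rounds to 978.7747.

978.7747


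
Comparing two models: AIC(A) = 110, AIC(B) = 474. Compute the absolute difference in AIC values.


|AIC_A - AIC_B| = |110 - 474| = 364.
Model A is preferred (lower AIC).

364


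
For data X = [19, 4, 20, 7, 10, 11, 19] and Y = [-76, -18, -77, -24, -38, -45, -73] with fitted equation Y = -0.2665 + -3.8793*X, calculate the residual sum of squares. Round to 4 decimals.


For each point, residual = actual - predicted.
Residuals: [-2.0268, -2.2163, 0.8525, 3.4216, 1.0595, -2.0612, 0.9732].
Sum of squared residuals = 27.7722.

27.7722


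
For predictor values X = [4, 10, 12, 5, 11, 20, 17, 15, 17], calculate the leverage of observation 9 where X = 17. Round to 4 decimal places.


n = 9, xbar = 12.3333.
SXX = sum((xi - xbar)^2) = 240.0000.
h = 1/9 + (17 - 12.3333)^2 / 240.0000 = 0.2019.

0.2019


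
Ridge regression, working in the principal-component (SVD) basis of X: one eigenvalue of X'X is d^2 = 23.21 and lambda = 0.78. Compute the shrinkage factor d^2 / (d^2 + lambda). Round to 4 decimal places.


d^2 + lambda = 23.21 + 0.78 = 23.9900.
Shrinkage factor = 23.21/23.9900 = 0.9675.

0.9675


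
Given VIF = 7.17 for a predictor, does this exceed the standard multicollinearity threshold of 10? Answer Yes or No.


Compare VIF = 7.17 to the threshold of 10.
7.17 < 10, so the answer is No.

No


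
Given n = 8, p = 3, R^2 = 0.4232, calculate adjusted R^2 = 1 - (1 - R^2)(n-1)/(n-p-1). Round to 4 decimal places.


Plug in: Adj R^2 = 1 - (1 - 0.4232) * 7/4.
= 1 - 0.5768 * 7/4
= 1 - 4.0376 / 4
= 1 - 1.0094 = -0.0094.

-0.0094


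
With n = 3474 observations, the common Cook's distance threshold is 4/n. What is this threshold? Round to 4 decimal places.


The threshold is 4/n.
4/3474 = 0.0012.

0.0012


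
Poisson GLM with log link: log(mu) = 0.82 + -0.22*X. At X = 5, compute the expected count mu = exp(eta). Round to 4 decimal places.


Compute eta = 0.82 + -0.22 * 5 = -0.2800.
Apply inverse link: mu = e^-0.2800 = 0.7558.

0.7558


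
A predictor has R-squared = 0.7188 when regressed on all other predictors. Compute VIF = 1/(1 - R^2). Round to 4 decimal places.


VIF = 1 / (1 - 0.7188).
= 1 / 0.2812 = 3.5562.

3.5562


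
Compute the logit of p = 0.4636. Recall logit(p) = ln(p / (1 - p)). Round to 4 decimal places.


1 - p = 0.5364.
p/(1-p) = 0.8643.
logit = ln(0.8643) = -0.1459.

-0.1459


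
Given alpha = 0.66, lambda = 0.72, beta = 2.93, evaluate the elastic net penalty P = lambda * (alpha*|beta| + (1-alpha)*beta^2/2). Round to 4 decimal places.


alpha * |beta| = 0.66 * 2.93 = 1.9338.
(1-alpha) * beta^2/2 = 0.34 * 8.5849/2 = 1.4594.
Total = 0.72 * (1.9338 + 1.4594) = 2.4431.

2.4431


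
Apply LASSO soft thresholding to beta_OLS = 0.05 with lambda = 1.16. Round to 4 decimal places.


|beta_OLS| = 0.05.
lambda = 1.16.
Since |beta| <= lambda, the coefficient is set to 0.
Result = 0.0000.

0.0000


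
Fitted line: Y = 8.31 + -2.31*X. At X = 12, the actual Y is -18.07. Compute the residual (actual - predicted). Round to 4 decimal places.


Compute yhat = 8.31 + (-2.31)(12) = -19.4100.
Residual = actual - predicted = -18.07 - -19.4100 = 1.3400.

1.3400


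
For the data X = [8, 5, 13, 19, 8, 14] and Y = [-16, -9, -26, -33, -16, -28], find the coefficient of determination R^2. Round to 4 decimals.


Fit the OLS line: b0 = -1.8166, b1 = -1.7478.
SSres = 11.6764.
SStot = 411.3333.
R^2 = 1 - 11.6764/411.3333 = 0.9716.

0.9716


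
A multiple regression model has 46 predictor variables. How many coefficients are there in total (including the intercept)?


Including the intercept, the model has 46 predictor coefficients + 1 intercept.
Total = 47.

47


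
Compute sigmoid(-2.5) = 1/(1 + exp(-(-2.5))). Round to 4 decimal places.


exp(2.5000) = 12.1825.
1 + exp(-z) = 13.1825.
sigmoid = 1/13.1825 = 0.0759.

0.0759


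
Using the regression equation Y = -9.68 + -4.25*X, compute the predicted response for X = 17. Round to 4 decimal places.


Predicted value:
Y = -9.68 + (-4.25)(17) = -9.68 + -72.2500 = -81.9300.

-81.9300


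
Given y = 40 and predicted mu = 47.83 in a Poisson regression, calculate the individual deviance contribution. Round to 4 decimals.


Compute y*ln(y/mu) = 40*ln(40/47.83) = 40*-0.178774 = -7.150960.
y - mu = -7.83.
D = 2*(-7.150960 - (-7.83)) = 1.358080, which rounds to 1.3581.

1.3581


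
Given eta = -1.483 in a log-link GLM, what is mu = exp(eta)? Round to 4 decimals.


The inverse log link gives:
mu = exp(-1.483) = 0.2270.

0.2270


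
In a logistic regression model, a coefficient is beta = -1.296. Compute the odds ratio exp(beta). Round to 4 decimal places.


The odds ratio is computed as:
OR = e^(-1.296) = 0.2736.

0.2736


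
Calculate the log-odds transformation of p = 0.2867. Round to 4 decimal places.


The odds are p/(1-p) = 0.2867 / 0.7133 = 0.4019.
logit(p) = ln(0.4019) = -0.9115.

-0.9115


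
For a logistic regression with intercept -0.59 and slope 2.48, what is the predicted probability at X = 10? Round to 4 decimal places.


z = -0.59 + 2.48 * 10 = 24.2100.
Sigmoid: P = 1 / (1 + exp(-24.2100)) = 1.0000.

1.0000


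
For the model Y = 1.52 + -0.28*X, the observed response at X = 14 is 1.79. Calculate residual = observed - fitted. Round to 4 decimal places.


Compute yhat = 1.52 + (-0.28)(14) = -2.4000.
Residual = actual - predicted = 1.79 - -2.4000 = 4.1900.

4.1900


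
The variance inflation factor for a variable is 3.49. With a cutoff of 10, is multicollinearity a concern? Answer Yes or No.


The threshold is 10.
VIF = 3.49 is < 10.
Multicollinearity indication: No.

No


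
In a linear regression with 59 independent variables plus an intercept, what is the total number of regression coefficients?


Total coefficients = number of predictors + 1 (for the intercept).
= 59 + 1 = 60.

60


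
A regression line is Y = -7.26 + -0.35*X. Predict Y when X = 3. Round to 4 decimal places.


Substitute X = 3 into the equation:
Y = -7.26 + -0.35 * 3 = -7.26 + -1.0500 = -8.3100.

-8.3100


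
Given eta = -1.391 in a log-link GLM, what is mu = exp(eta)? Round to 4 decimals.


Apply the inverse link:
mu = e^-1.391 = 0.2488.

0.2488


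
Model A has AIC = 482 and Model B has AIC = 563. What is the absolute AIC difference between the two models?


Absolute difference = |482 - 563| = 81.
The model with lower AIC (A) is preferred.

81


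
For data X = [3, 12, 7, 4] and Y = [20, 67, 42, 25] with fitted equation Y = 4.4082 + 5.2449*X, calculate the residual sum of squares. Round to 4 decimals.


Predicted values from Y = 4.4082 + 5.2449*X.
Residuals: [-0.1429, -0.3470, 0.8775, -0.3878].
SSres = 1.0612.

1.0612


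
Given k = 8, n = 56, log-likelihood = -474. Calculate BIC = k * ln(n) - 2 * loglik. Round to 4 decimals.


k * ln(n) = 8 * ln(56) = 8 * 4.025352 = 32.202816.
-2 * loglik = -2 * (-474) = 948.
BIC = 32.202816 + 948 = 980.202816, which rounds to 980.2028.

980.2028


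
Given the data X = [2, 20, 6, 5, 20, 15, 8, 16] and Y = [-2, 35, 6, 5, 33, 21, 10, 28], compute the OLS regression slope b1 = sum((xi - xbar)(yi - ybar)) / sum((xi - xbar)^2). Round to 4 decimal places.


The sample means are xbar = 11.5000 and ybar = 17.0000.
Compute S_xx = 352.0000 and S_xy = 696.0000.
Slope b1 = S_xy / S_xx = 696.0000 / 352.0000 = 1.9773.

1.9773


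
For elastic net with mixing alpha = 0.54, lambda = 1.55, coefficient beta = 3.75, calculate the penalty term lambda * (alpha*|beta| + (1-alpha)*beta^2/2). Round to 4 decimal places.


L1 component = 0.54 * |3.75| = 2.0250.
L2 component = 0.46 * 3.75^2 / 2 = 3.2344.
Penalty = 1.55 * (2.0250 + 3.2344) = 1.55 * 5.2594 = 8.1520.

8.1520


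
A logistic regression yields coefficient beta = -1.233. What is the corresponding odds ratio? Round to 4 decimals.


Odds ratio = exp(beta) = exp(-1.233).
= 0.2914.

0.2914


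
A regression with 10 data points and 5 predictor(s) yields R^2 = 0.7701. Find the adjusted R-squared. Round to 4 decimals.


Plug in: Adj R^2 = 1 - (1 - 0.7701) * 9/4.
= 1 - 0.2299 * 9/4
= 1 - 2.0691 / 4
= 1 - 0.5173 = 0.4827.

0.4827


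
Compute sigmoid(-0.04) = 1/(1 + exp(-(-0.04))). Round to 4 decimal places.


First, exp(0.0400) = 1.0408.
Then sigma(z) = 1/(1 + 1.0408) = 0.4900.

0.4900


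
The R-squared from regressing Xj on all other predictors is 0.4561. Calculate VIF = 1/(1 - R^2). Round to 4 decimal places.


Denominator: 1 - 0.4561 = 0.5439.
VIF = 1 / 0.5439 = 1.8386.

1.8386


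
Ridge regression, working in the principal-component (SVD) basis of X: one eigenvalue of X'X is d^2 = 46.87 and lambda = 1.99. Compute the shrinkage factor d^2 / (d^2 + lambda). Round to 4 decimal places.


Compute the denominator: 46.87 + 1.99 = 48.8600.
Shrinkage factor = 46.87 / 48.8600 = 0.9593.

0.9593


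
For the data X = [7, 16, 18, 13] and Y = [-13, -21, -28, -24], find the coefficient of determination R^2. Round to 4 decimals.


The fitted line is Y = -5.4565 + -1.1884*X.
SSres = 23.5507, SStot = 121.0000.
R^2 = 1 - SSres/SStot = 0.8054.

0.8054


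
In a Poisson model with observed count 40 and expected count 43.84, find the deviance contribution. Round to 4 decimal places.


First: ln(40/43.84) = -0.091667.
Then: 40 * -0.091667 = -3.666680.
y - mu = 40 - 43.84 = -3.84.
D = 2(-3.666680 - -3.84) = 0.346640, which rounds to 0.3466.

0.3466


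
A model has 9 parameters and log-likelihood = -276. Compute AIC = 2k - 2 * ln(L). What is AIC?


AIC = 2k - 2*loglik = 2(9) - 2(-276).
= 18 + 552 = 570.

570


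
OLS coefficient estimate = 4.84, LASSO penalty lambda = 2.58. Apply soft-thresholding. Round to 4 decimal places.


Absolute value: |4.84| = 4.84.
Compare to lambda = 2.58.
Since |beta| > lambda, coefficient = sign(beta)*(|beta| - lambda) = 2.2600.

2.2600


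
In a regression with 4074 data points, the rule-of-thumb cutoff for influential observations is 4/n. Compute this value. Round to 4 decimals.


Cook's distance cutoff = 4/n = 4/4074.
= 0.0010.

0.0010


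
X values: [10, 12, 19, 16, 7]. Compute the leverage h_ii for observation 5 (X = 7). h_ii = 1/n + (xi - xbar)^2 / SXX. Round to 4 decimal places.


Mean of X: xbar = 12.8000.
SXX = 90.8000.
For X = 7: h = 1/5 + (7 - 12.8000)^2/90.8000 = 0.5705.

0.5705


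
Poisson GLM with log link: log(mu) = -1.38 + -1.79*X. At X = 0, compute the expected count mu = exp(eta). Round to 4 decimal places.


eta = -1.38 + -1.79 * 0 = -1.3800.
mu = exp(-1.3800) = 0.2516.

0.2516


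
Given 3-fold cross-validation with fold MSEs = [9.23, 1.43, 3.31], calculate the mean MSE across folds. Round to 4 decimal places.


Total MSE across folds = 13.9700.
CV-MSE = 13.9700/3 = 4.6567.

4.6567


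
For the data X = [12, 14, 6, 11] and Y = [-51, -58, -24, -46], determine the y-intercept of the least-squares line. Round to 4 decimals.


Compute b1 = -4.3094 from the OLS formula.
With xbar = 10.7500 and ybar = -44.7500, the intercept is:
b0 = -44.7500 - -4.3094 * 10.7500 = 1.5755.

1.5755


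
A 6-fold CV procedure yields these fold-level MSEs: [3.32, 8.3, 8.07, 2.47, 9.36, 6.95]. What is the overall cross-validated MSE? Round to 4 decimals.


Total MSE across folds = 38.4700.
CV-MSE = 38.4700/6 = 6.4117.

6.4117


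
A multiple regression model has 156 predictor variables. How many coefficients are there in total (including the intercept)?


Each predictor gets one coefficient, plus one intercept.
Total parameters = 156 + 1 = 157.

157


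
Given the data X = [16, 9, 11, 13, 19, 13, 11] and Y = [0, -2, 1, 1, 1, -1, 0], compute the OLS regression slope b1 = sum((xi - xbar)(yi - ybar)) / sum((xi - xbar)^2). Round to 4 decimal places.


Calculate xbar = 13.1429, ybar = 0.0000.
S_xx = 68.8571, S_xy = 12.0000.
Using b1 = S_xy / S_xx = 12.0000 / 68.8571, we get b1 = 0.1743.

0.1743


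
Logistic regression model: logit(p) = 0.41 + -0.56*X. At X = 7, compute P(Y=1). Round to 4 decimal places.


Compute z = 0.41 + (-0.56)(7) = -3.5100.
exp(-z) = 33.4483.
P = 1/(1 + 33.4483) = 0.0290.

0.0290


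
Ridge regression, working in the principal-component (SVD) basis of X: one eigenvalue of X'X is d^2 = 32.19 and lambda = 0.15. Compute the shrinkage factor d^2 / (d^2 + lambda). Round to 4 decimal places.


Denominator = d^2 + lambda = 32.19 + 0.15 = 32.3400.
Shrinkage = 32.19 / 32.3400 = 0.9954.

0.9954


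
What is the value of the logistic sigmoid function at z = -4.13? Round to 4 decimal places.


First, exp(4.1300) = 62.1779.
Then sigma(z) = 1/(1 + 62.1779) = 0.0158.

0.0158


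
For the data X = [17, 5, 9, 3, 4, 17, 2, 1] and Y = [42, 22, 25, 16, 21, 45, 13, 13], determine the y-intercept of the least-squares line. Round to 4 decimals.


First find the slope: b1 = 1.8969.
Means: xbar = 7.2500, ybar = 24.6250.
b0 = ybar - b1 * xbar = 24.6250 - 1.8969 * 7.2500 = 10.8722.

10.8722


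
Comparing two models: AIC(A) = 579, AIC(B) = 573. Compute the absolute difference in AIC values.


|AIC_A - AIC_B| = |579 - 573| = 6.
Model B is preferred (lower AIC).

6


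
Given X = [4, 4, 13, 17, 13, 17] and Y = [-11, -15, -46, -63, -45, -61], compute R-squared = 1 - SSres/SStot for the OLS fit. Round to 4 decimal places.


After computing the OLS fit (b0=2.2481, b1=-3.7425):
SSres = 13.0733, SStot = 2496.8333.
R^2 = 1 - 13.0733/2496.8333 = 0.9948.

0.9948


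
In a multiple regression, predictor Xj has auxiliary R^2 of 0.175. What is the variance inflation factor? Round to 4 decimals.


VIF = 1 / (1 - 0.175).
= 1 / 0.825 = 1.2121.

1.2121


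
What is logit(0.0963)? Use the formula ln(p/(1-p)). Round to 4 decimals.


The odds are p/(1-p) = 0.0963 / 0.9037 = 0.1066.
logit(p) = ln(0.1066) = -2.2390.

-2.2390
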